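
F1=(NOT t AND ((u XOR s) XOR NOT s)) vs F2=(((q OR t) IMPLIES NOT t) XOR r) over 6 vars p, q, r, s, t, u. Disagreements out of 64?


F1 = (NOT t AND ((u XOR s) XOR NOT s))
F2 = (((q OR t) IMPLIES NOT t) XOR r)
Evaluate both on each of 64 rows (bits = p,q,r,s,t,u):
  row 0 [000000]: F1=1 F2=1 -> 0
  row 1 [000001]: F1=0 F2=1 (differ) -> 1
  row 2 [000010]: F1=0 F2=0 -> 0
  row 3 [000011]: F1=0 F2=0 -> 0
  row 4 [000100]: F1=1 F2=1 -> 0
  (every remaining row is evaluated the same way; all 64 results are listed next)
Full result column, 8 rows per line (p,q,r fixed per line; s,t,u runs 000..111 left to right):
  rows 0-7 [p,q,r=000]: 01000100  (ones: 2)
  rows 8-15 [p,q,r=001]: 10111011  (ones: 6)
  rows 16-23 [p,q,r=010]: 01000100  (ones: 2)
  rows 24-31 [p,q,r=011]: 10111011  (ones: 6)
  rows 32-39 [p,q,r=100]: 01000100  (ones: 2)
  rows 40-47 [p,q,r=101]: 10111011  (ones: 6)
  rows 48-55 [p,q,r=110]: 01000100  (ones: 2)
  rows 56-63 [p,q,r=111]: 10111011  (ones: 6)
Disagreements = 2+6+2+6+2+6+2+6 = 32

32


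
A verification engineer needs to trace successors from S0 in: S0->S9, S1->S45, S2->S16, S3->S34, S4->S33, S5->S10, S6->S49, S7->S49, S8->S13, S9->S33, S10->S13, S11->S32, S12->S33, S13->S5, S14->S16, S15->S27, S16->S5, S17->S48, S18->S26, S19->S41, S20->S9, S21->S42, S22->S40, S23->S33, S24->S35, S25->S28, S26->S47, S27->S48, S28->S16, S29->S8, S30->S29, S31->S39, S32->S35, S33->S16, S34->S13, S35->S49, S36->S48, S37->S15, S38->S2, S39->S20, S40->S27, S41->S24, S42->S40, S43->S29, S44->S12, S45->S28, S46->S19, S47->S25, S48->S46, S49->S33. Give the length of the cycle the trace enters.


Trace from S0 until a state repeats:
  S0 -> S9 -> S33 -> S16 -> S5 -> S10 -> S13 -> S5
S5 first seen at step 4, revisited at step 7.
Cycle length = 7 - 4 = 3

3


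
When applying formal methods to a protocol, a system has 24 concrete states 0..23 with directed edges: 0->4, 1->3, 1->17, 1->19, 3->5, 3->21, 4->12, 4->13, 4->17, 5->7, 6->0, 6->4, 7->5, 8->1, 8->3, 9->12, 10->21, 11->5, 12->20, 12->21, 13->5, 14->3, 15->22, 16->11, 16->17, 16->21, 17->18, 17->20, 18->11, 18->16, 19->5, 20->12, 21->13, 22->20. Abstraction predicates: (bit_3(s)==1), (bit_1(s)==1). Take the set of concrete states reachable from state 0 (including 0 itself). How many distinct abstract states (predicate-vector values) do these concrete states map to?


BFS from 0:
Concrete reachable: {0, 4, 5, 7, 11, 12, 13, 16, 17, 18, 20, 21}
Abstract via predicates (bit_3(s)==1), (bit_1(s)==1):
  (0,0) <- {0, 4, 5, 16, 17, 20, 21}
  (0,1) <- {7, 18}
  (1,0) <- {12, 13}
  (1,1) <- {11}
Distinct abstract states = 4

4


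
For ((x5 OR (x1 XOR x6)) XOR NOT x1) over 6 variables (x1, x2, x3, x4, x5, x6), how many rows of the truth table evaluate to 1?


Formula: ((x5 OR (x1 XOR x6)) XOR NOT x1) over 6 vars (64 rows)
Evaluate each row (x1, x2, x3, x4, x5, x6 as bits, MSB first):
  row 0 [000000]: ((0 OR (0 XOR 0)) XOR NOT 0) -> 1
  row 1 [000001]: ((0 OR (0 XOR 1)) XOR NOT 0) -> 0
  row 2 [000010]: ((1 OR (0 XOR 0)) XOR NOT 0) -> 0
  row 3 [000011]: ((1 OR (0 XOR 1)) XOR NOT 0) -> 0
  row 4 [000100]: ((0 OR (0 XOR 0)) XOR NOT 0) -> 1
  (every remaining row is evaluated the same way; all 64 results are listed next)
Full result column, 8 rows per line (x1,x2,x3 fixed per line; x4,x5,x6 runs 000..111 left to right):
  rows 0-7 [x1,x2,x3=000]: 10001000  (ones: 2)
  rows 8-15 [x1,x2,x3=001]: 10001000  (ones: 2)
  rows 16-23 [x1,x2,x3=010]: 10001000  (ones: 2)
  rows 24-31 [x1,x2,x3=011]: 10001000  (ones: 2)
  rows 32-39 [x1,x2,x3=100]: 10111011  (ones: 6)
  rows 40-47 [x1,x2,x3=101]: 10111011  (ones: 6)
  rows 48-55 [x1,x2,x3=110]: 10111011  (ones: 6)
  rows 56-63 [x1,x2,x3=111]: 10111011  (ones: 6)
Count of 1-rows = 2+2+2+2+6+6+6+6 = 32

32


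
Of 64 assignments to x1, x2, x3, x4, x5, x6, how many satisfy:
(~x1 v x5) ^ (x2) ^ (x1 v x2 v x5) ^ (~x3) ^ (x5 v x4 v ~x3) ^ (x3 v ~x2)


CNF with 6 clauses over 6 vars (64 assignments).
An assignment satisfies CNF iff every clause has >=1 true literal.
Check each row (bits = x1,x2,x3,x4,x5,x6; clause T/F shown):
  row 0 [000000]: clauses=TFFTTT -> 0
  row 1 [000001]: clauses=TFFTTT -> 0
  row 2 [000010]: clauses=TFTTTT -> 0
  row 3 [000011]: clauses=TFTTTT -> 0
  row 4 [000100]: clauses=TFFTTT -> 0
  (every remaining row is evaluated the same way; all 64 results are listed next)
Full result column, 8 rows per line (x1,x2,x3 fixed per line; x4,x5,x6 runs 000..111 left to right):
  rows 0-7 [x1,x2,x3=000]: 00000000  (ones: 0)
  rows 8-15 [x1,x2,x3=001]: 00000000  (ones: 0)
  rows 16-23 [x1,x2,x3=010]: 00000000  (ones: 0)
  rows 24-31 [x1,x2,x3=011]: 00000000  (ones: 0)
  rows 32-39 [x1,x2,x3=100]: 00000000  (ones: 0)
  rows 40-47 [x1,x2,x3=101]: 00000000  (ones: 0)
  rows 48-55 [x1,x2,x3=110]: 00000000  (ones: 0)
  rows 56-63 [x1,x2,x3=111]: 00000000  (ones: 0)
Satisfying assignments = 0+0+0+0+0+0+0+0 = 0

0


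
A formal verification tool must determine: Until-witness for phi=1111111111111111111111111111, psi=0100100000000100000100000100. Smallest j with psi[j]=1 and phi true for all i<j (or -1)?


(phi U psi) at 0: need smallest j with psi[j]=1 and phi[i]=1 for all i in [0,j).
Scan from step 0:
  step 0: phi=1, psi=0 -> continue
  step 1: psi=1 and phi held for [0,1) -> witness found
Witness step = 1

1


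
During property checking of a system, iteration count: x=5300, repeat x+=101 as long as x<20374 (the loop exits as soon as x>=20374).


Step 1: x goes from 5300 toward 20374 by 101; the body runs while x<20374, so iterations = ceil((bound-start)/step)
Step 2: Distance=15074
Step 3: ceil(15074/101)=150

150


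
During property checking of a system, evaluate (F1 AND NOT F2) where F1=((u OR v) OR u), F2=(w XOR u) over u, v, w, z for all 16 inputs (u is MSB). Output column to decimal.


F1 = ((u OR v) OR u)
F2 = (w XOR u)
Counterexample to F1=>F2 is where F1=1 and F2=0.
Evaluate each row (bits = u,v,w,z, MSB first):
  row 0 [0000]: F1=0 F2=0 -> F1&~F2 -> 0
  row 1 [0001]: F1=0 F2=0 -> F1&~F2 -> 0
  row 2 [0010]: F1=0 F2=1 -> F1&~F2 -> 0
  row 3 [0011]: F1=0 F2=1 -> F1&~F2 -> 0
  row 4 [0100]: F1=1 F2=0 -> F1&~F2 -> 1
  row 5 [0101]: F1=1 F2=0 -> F1&~F2 -> 1
  row 6 [0110]: F1=1 F2=1 -> F1&~F2 -> 0
  row 7 [0111]: F1=1 F2=1 -> F1&~F2 -> 0
  row 8 [1000]: F1=1 F2=1 -> F1&~F2 -> 0
  row 9 [1001]: F1=1 F2=1 -> F1&~F2 -> 0
  row 10 [1010]: F1=1 F2=0 -> F1&~F2 -> 1
  row 11 [1011]: F1=1 F2=0 -> F1&~F2 -> 1
  row 12 [1100]: F1=1 F2=1 -> F1&~F2 -> 0
  row 13 [1101]: F1=1 F2=1 -> F1&~F2 -> 0
  row 14 [1110]: F1=1 F2=0 -> F1&~F2 -> 1
  row 15 [1111]: F1=1 F2=0 -> F1&~F2 -> 1
Full result column, 4 rows per line (u,v fixed per line; w,z runs 00..11 left to right):
  rows 0-3 [u,v=00]: 0000  = hex 0
  rows 4-7 [u,v=01]: 1100  = hex C
  rows 8-11 [u,v=10]: 0011  = hex 3
  rows 12-15 [u,v=11]: 0011  = hex 3
Counterexample vector (row 0 .. row 15) = 0000110000110011
Output column grouped in 4s = 0000 1100 0011 0011 = 0x0C33
Convert to decimal digit by digit (value = value*16 + digit):
  0 -> 0
  0*16 + 12 (C) = 12
  12*16 + 3 = 195
  195*16 + 3 = 3123
Decimal = 3123

3123


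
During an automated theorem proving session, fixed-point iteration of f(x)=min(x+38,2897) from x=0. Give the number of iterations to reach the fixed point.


Step 1: x=0, cap=2897, increment=38
Step 2: x grows by 38 each step until capped at 2897; fixed point is x=2897
Step 3: iterations = ceil(2897/38) = 77

77


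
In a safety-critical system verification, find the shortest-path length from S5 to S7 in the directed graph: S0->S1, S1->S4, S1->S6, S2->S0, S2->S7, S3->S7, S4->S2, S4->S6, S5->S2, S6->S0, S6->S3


BFS layer-by-layer from S5:
  dist 0: {S5}
  dist 1: {S2}
  dist 2: {S0, S7}
  -> S7 reached at distance 2
Shortest path length = 2

2


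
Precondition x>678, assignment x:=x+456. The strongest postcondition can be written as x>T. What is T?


Formula: sp(P, x:=E) = exists old_x. (x = E[old_x/x]) AND P[old_x/x] (old_x is the value of x before the assignment; eliminate old_x by solving x = E[old_x/x] for old_x)
Step 1: Precondition P: x>678, i.e. old_x > 678
Step 2: Assignment gives x = old_x + 456, so old_x = x - 456
Step 3: Substitute into P: x - 456 > 678
Step 4: Simplify: x > 678+456 = 1134

1134


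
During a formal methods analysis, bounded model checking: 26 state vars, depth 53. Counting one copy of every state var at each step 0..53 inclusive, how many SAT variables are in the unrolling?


BMC unrolls to depth k, creating one copy of each state var for steps 0..k.
Step count = 53 + 1 = 54 (steps 0 through 53)
Vars per step = 26
Total = 26 * 54 = 1404

1404


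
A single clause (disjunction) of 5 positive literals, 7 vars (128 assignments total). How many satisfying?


Step 1: Total=2^7=128
Step 2: Unsat when all 5 false: 2^2=4
Step 3: Sat=128-4=124

124


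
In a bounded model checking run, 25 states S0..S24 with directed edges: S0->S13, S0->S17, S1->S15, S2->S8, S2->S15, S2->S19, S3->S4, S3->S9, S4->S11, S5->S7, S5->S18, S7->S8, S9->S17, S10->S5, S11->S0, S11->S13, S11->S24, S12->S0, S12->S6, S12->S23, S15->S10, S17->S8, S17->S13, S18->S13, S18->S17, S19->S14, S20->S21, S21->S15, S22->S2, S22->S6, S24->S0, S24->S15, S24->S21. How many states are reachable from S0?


BFS from S0:
  layer 0: {S0}
  layer 1: {S13, S17}
  layer 2: {S8}
Reachable set: {S0, S8, S13, S17}
Count = 4

4


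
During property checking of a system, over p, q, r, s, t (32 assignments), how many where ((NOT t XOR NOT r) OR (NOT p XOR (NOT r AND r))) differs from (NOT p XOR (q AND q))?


F1 = ((NOT t XOR NOT r) OR (NOT p XOR (NOT r AND r)))
F2 = (NOT p XOR (q AND q))
Evaluate both on each of 32 rows (bits = p,q,r,s,t):
  row 0 [00000]: F1=1 F2=1 -> 0
  row 1 [00001]: F1=1 F2=1 -> 0
  row 2 [00010]: F1=1 F2=1 -> 0
  row 3 [00011]: F1=1 F2=1 -> 0
  row 4 [00100]: F1=1 F2=1 -> 0
  row 5 [00101]: F1=1 F2=1 -> 0
  row 6 [00110]: F1=1 F2=1 -> 0
  row 7 [00111]: F1=1 F2=1 -> 0
  row 8 [01000]: F1=1 F2=0 (differ) -> 1
  row 9 [01001]: F1=1 F2=0 (differ) -> 1
  row 10 [01010]: F1=1 F2=0 (differ) -> 1
  row 11 [01011]: F1=1 F2=0 (differ) -> 1
  row 12 [01100]: F1=1 F2=0 (differ) -> 1
  row 13 [01101]: F1=1 F2=0 (differ) -> 1
  row 14 [01110]: F1=1 F2=0 (differ) -> 1
  row 15 [01111]: F1=1 F2=0 (differ) -> 1
  row 16 [10000]: F1=0 F2=0 -> 0
  row 17 [10001]: F1=1 F2=0 (differ) -> 1
  row 18 [10010]: F1=0 F2=0 -> 0
  row 19 [10011]: F1=1 F2=0 (differ) -> 1
  row 20 [10100]: F1=1 F2=0 (differ) -> 1
  row 21 [10101]: F1=0 F2=0 -> 0
  row 22 [10110]: F1=1 F2=0 (differ) -> 1
  row 23 [10111]: F1=0 F2=0 -> 0
  row 24 [11000]: F1=0 F2=1 (differ) -> 1
  row 25 [11001]: F1=1 F2=1 -> 0
  row 26 [11010]: F1=0 F2=1 (differ) -> 1
  row 27 [11011]: F1=1 F2=1 -> 0
  row 28 [11100]: F1=1 F2=1 -> 0
  row 29 [11101]: F1=0 F2=1 (differ) -> 1
  row 30 [11110]: F1=1 F2=1 -> 0
  row 31 [11111]: F1=0 F2=1 (differ) -> 1
Full result column, 8 rows per line (p,q fixed per line; r,s,t runs 000..111 left to right):
  rows 0-7 [p,q=00]: 00000000  (ones: 0)
  rows 8-15 [p,q=01]: 11111111  (ones: 8)
  rows 16-23 [p,q=10]: 01011010  (ones: 4)
  rows 24-31 [p,q=11]: 10100101  (ones: 4)
Disagreements = 0+8+4+4 = 16

16


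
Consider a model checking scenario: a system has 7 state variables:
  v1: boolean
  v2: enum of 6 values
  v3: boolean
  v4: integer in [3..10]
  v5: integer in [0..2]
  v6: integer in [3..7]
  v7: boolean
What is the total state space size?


State space = product of domain sizes of all variables.
Domain sizes:
  v1 (boolean): 2
  v2 (enum of 6 values): 6
  v3 (boolean): 2
  v4 (integer in [3..10]): 8
  v5 (integer in [0..2]): 3
  v6 (integer in [3..7]): 5
  v7 (boolean): 2
Product = 2 * 6 * 2 * 8 * 3 * 5 * 2 = 5760

5760


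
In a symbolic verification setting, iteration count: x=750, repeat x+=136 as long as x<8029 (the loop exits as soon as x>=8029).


Step 1: x goes from 750 toward 8029 by 136; the body runs while x<8029, so iterations = ceil((bound-start)/step)
Step 2: Distance=7279
Step 3: ceil(7279/136)=54

54


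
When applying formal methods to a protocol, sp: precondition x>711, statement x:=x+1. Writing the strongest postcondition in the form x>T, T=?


Formula: sp(P, x:=E) = exists old_x. (x = E[old_x/x]) AND P[old_x/x] (old_x is the value of x before the assignment; eliminate old_x by solving x = E[old_x/x] for old_x)
Step 1: Precondition P: x>711, i.e. old_x > 711
Step 2: Assignment gives x = old_x + 1, so old_x = x - 1
Step 3: Substitute into P: x - 1 > 711
Step 4: Simplify: x > 711+1 = 712

712


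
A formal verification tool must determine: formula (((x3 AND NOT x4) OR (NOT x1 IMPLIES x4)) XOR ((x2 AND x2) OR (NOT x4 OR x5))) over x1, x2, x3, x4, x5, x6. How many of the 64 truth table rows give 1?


Formula: (((x3 AND NOT x4) OR (NOT x1 IMPLIES x4)) XOR ((x2 AND x2) OR (NOT x4 OR x5))) over 6 vars (64 rows)
Evaluate each row (x1, x2, x3, x4, x5, x6 as bits, MSB first):
  row 0 [000000]: (((0 AND NOT 0) OR (NOT 0 IMPLIES 0)) XOR ((0 AND 0) OR (NOT 0 OR 0))) -> 1
  row 1 [000001]: (((0 AND NOT 0) OR (NOT 0 IMPLIES 0)) XOR ((0 AND 0) OR (NOT 0 OR 0))) -> 1
  row 2 [000010]: (((0 AND NOT 0) OR (NOT 0 IMPLIES 0)) XOR ((0 AND 0) OR (NOT 0 OR 1))) -> 1
  row 3 [000011]: (((0 AND NOT 0) OR (NOT 0 IMPLIES 0)) XOR ((0 AND 0) OR (NOT 0 OR 1))) -> 1
  row 4 [000100]: (((0 AND NOT 1) OR (NOT 0 IMPLIES 1)) XOR ((0 AND 0) OR (NOT 1 OR 0))) -> 1
  (every remaining row is evaluated the same way; all 64 results are listed next)
Full result column, 8 rows per line (x1,x2,x3 fixed per line; x4,x5,x6 runs 000..111 left to right):
  rows 0-7 [x1,x2,x3=000]: 11111100  (ones: 6)
  rows 8-15 [x1,x2,x3=001]: 00001100  (ones: 2)
  rows 16-23 [x1,x2,x3=010]: 11110000  (ones: 4)
  rows 24-31 [x1,x2,x3=011]: 00000000  (ones: 0)
  rows 32-39 [x1,x2,x3=100]: 00001100  (ones: 2)
  rows 40-47 [x1,x2,x3=101]: 00001100  (ones: 2)
  rows 48-55 [x1,x2,x3=110]: 00000000  (ones: 0)
  rows 56-63 [x1,x2,x3=111]: 00000000  (ones: 0)
Count of 1-rows = 6+2+4+0+2+2+0+0 = 16

16


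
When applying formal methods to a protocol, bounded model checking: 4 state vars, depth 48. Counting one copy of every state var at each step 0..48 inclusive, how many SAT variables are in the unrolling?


BMC unrolls to depth k, creating one copy of each state var for steps 0..k.
Step count = 48 + 1 = 49 (steps 0 through 48)
Vars per step = 4
Total = 4 * 49 = 196

196


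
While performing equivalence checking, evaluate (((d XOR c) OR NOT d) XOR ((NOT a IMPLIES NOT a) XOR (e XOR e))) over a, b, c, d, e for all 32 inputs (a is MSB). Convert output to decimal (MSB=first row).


Formula: (((d XOR c) OR NOT d) XOR ((NOT a IMPLIES NOT a) XOR (e XOR e))) over a, b, c, d, e (32 rows)
Evaluate each row (bits = a,b,c,d,e, MSB first):
  row 0 [00000]: (((0 XOR 0) OR NOT 0) XOR ((NOT 0 IMPLIES NOT 0) XOR (0 XOR 0))) -> 0
  row 1 [00001]: (((0 XOR 0) OR NOT 0) XOR ((NOT 0 IMPLIES NOT 0) XOR (1 XOR 1))) -> 0
  row 2 [00010]: (((1 XOR 0) OR NOT 1) XOR ((NOT 0 IMPLIES NOT 0) XOR (0 XOR 0))) -> 0
  row 3 [00011]: (((1 XOR 0) OR NOT 1) XOR ((NOT 0 IMPLIES NOT 0) XOR (1 XOR 1))) -> 0
  row 4 [00100]: (((0 XOR 1) OR NOT 0) XOR ((NOT 0 IMPLIES NOT 0) XOR (0 XOR 0))) -> 0
  row 5 [00101]: (((0 XOR 1) OR NOT 0) XOR ((NOT 0 IMPLIES NOT 0) XOR (1 XOR 1))) -> 0
  row 6 [00110]: (((1 XOR 1) OR NOT 1) XOR ((NOT 0 IMPLIES NOT 0) XOR (0 XOR 0))) -> 1
  row 7 [00111]: (((1 XOR 1) OR NOT 1) XOR ((NOT 0 IMPLIES NOT 0) XOR (1 XOR 1))) -> 1
  row 8 [01000]: (((0 XOR 0) OR NOT 0) XOR ((NOT 0 IMPLIES NOT 0) XOR (0 XOR 0))) -> 0
  row 9 [01001]: (((0 XOR 0) OR NOT 0) XOR ((NOT 0 IMPLIES NOT 0) XOR (1 XOR 1))) -> 0
  row 10 [01010]: (((1 XOR 0) OR NOT 1) XOR ((NOT 0 IMPLIES NOT 0) XOR (0 XOR 0))) -> 0
  row 11 [01011]: (((1 XOR 0) OR NOT 1) XOR ((NOT 0 IMPLIES NOT 0) XOR (1 XOR 1))) -> 0
  row 12 [01100]: (((0 XOR 1) OR NOT 0) XOR ((NOT 0 IMPLIES NOT 0) XOR (0 XOR 0))) -> 0
  row 13 [01101]: (((0 XOR 1) OR NOT 0) XOR ((NOT 0 IMPLIES NOT 0) XOR (1 XOR 1))) -> 0
  row 14 [01110]: (((1 XOR 1) OR NOT 1) XOR ((NOT 0 IMPLIES NOT 0) XOR (0 XOR 0))) -> 1
  row 15 [01111]: (((1 XOR 1) OR NOT 1) XOR ((NOT 0 IMPLIES NOT 0) XOR (1 XOR 1))) -> 1
  row 16 [10000]: (((0 XOR 0) OR NOT 0) XOR ((NOT 1 IMPLIES NOT 1) XOR (0 XOR 0))) -> 0
  row 17 [10001]: (((0 XOR 0) OR NOT 0) XOR ((NOT 1 IMPLIES NOT 1) XOR (1 XOR 1))) -> 0
  row 18 [10010]: (((1 XOR 0) OR NOT 1) XOR ((NOT 1 IMPLIES NOT 1) XOR (0 XOR 0))) -> 0
  row 19 [10011]: (((1 XOR 0) OR NOT 1) XOR ((NOT 1 IMPLIES NOT 1) XOR (1 XOR 1))) -> 0
  row 20 [10100]: (((0 XOR 1) OR NOT 0) XOR ((NOT 1 IMPLIES NOT 1) XOR (0 XOR 0))) -> 0
  row 21 [10101]: (((0 XOR 1) OR NOT 0) XOR ((NOT 1 IMPLIES NOT 1) XOR (1 XOR 1))) -> 0
  row 22 [10110]: (((1 XOR 1) OR NOT 1) XOR ((NOT 1 IMPLIES NOT 1) XOR (0 XOR 0))) -> 1
  row 23 [10111]: (((1 XOR 1) OR NOT 1) XOR ((NOT 1 IMPLIES NOT 1) XOR (1 XOR 1))) -> 1
  row 24 [11000]: (((0 XOR 0) OR NOT 0) XOR ((NOT 1 IMPLIES NOT 1) XOR (0 XOR 0))) -> 0
  row 25 [11001]: (((0 XOR 0) OR NOT 0) XOR ((NOT 1 IMPLIES NOT 1) XOR (1 XOR 1))) -> 0
  row 26 [11010]: (((1 XOR 0) OR NOT 1) XOR ((NOT 1 IMPLIES NOT 1) XOR (0 XOR 0))) -> 0
  row 27 [11011]: (((1 XOR 0) OR NOT 1) XOR ((NOT 1 IMPLIES NOT 1) XOR (1 XOR 1))) -> 0
  row 28 [11100]: (((0 XOR 1) OR NOT 0) XOR ((NOT 1 IMPLIES NOT 1) XOR (0 XOR 0))) -> 0
  row 29 [11101]: (((0 XOR 1) OR NOT 0) XOR ((NOT 1 IMPLIES NOT 1) XOR (1 XOR 1))) -> 0
  row 30 [11110]: (((1 XOR 1) OR NOT 1) XOR ((NOT 1 IMPLIES NOT 1) XOR (0 XOR 0))) -> 1
  row 31 [11111]: (((1 XOR 1) OR NOT 1) XOR ((NOT 1 IMPLIES NOT 1) XOR (1 XOR 1))) -> 1
Full result column, 4 rows per line (a,b,c fixed per line; d,e runs 00..11 left to right):
  rows 0-3 [a,b,c=000]: 0000  = hex 0
  rows 4-7 [a,b,c=001]: 0011  = hex 3
  rows 8-11 [a,b,c=010]: 0000  = hex 0
  rows 12-15 [a,b,c=011]: 0011  = hex 3
  rows 16-19 [a,b,c=100]: 0000  = hex 0
  rows 20-23 [a,b,c=101]: 0011  = hex 3
  rows 24-27 [a,b,c=110]: 0000  = hex 0
  rows 28-31 [a,b,c=111]: 0011  = hex 3
Output column (row 0 .. row 31) = 00000011000000110000001100000011
Output column grouped in 4s = 0000 0011 0000 0011 0000 0011 0000 0011 = 0x03030303
Convert to decimal digit by digit (value = value*16 + digit):
  0 -> 0
  0*16 + 3 = 3
  3*16 + 0 = 48
  48*16 + 3 = 771
  771*16 + 0 = 12336
  12336*16 + 3 = 197379
  197379*16 + 0 = 3158064
  3158064*16 + 3 = 50529027
Decimal = 50529027

50529027


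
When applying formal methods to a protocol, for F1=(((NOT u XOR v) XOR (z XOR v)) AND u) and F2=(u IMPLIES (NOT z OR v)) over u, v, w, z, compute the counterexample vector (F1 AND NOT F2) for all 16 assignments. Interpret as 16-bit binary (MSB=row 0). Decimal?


F1 = (((NOT u XOR v) XOR (z XOR v)) AND u)
F2 = (u IMPLIES (NOT z OR v))
Counterexample to F1=>F2 is where F1=1 and F2=0.
Evaluate each row (bits = u,v,w,z, MSB first):
  row 0 [0000]: F1=0 F2=1 -> F1&~F2 -> 0
  row 1 [0001]: F1=0 F2=1 -> F1&~F2 -> 0
  row 2 [0010]: F1=0 F2=1 -> F1&~F2 -> 0
  row 3 [0011]: F1=0 F2=1 -> F1&~F2 -> 0
  row 4 [0100]: F1=0 F2=1 -> F1&~F2 -> 0
  row 5 [0101]: F1=0 F2=1 -> F1&~F2 -> 0
  row 6 [0110]: F1=0 F2=1 -> F1&~F2 -> 0
  row 7 [0111]: F1=0 F2=1 -> F1&~F2 -> 0
  row 8 [1000]: F1=0 F2=1 -> F1&~F2 -> 0
  row 9 [1001]: F1=1 F2=0 -> F1&~F2 -> 1
  row 10 [1010]: F1=0 F2=1 -> F1&~F2 -> 0
  row 11 [1011]: F1=1 F2=0 -> F1&~F2 -> 1
  row 12 [1100]: F1=0 F2=1 -> F1&~F2 -> 0
  row 13 [1101]: F1=1 F2=1 -> F1&~F2 -> 0
  row 14 [1110]: F1=0 F2=1 -> F1&~F2 -> 0
  row 15 [1111]: F1=1 F2=1 -> F1&~F2 -> 0
Full result column, 4 rows per line (u,v fixed per line; w,z runs 00..11 left to right):
  rows 0-3 [u,v=00]: 0000  = hex 0
  rows 4-7 [u,v=01]: 0000  = hex 0
  rows 8-11 [u,v=10]: 0101  = hex 5
  rows 12-15 [u,v=11]: 0000  = hex 0
Counterexample vector (row 0 .. row 15) = 0000000001010000
Output column grouped in 4s = 0000 0000 0101 0000 = 0x0050
Convert to decimal digit by digit (value = value*16 + digit):
  0 -> 0
  0*16 + 0 = 0
  0*16 + 5 = 5
  5*16 + 0 = 80
Decimal = 80

80


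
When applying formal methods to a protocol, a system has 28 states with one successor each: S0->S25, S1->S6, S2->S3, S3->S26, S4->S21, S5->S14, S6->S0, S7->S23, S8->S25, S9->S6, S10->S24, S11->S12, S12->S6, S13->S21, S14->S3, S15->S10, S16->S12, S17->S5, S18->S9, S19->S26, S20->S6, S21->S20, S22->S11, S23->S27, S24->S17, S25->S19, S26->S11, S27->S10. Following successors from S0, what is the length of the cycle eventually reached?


Trace from S0 until a state repeats:
  S0 -> S25 -> S19 -> S26 -> S11 -> S12 -> S6 -> S0
S0 first seen at step 0, revisited at step 7.
Cycle length = 7 - 0 = 7

7


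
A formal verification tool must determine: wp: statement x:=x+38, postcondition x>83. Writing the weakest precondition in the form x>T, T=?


Formula: wp(x:=E, P) = P[E/x] (substitute E for x in postcondition)
Step 1: Postcondition: x>83
Step 2: Substitute x+38 for x: x+38>83
Step 3: Solve for x: x > 83-38 = 45

45


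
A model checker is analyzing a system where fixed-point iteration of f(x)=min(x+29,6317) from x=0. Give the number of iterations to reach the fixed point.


Step 1: x=0, cap=6317, increment=29
Step 2: x grows by 29 each step until capped at 6317; fixed point is x=6317
Step 3: iterations = ceil(6317/29) = 218

218


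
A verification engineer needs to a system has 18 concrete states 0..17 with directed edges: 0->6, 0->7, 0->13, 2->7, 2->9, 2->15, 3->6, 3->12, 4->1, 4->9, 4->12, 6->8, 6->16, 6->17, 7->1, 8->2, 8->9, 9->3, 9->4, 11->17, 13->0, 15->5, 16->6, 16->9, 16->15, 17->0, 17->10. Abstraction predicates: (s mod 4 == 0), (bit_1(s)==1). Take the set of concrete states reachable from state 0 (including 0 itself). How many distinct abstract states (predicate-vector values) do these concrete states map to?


BFS from 0:
Concrete reachable: {0, 1, 2, 3, 4, 5, 6, 7, 8, 9, 10, 12, 13, 15, 16, 17}
Abstract via predicates (s mod 4 == 0), (bit_1(s)==1):
  (0,0) <- {1, 5, 9, 13, 17}
  (0,1) <- {2, 3, 6, 7, 10, 15}
  (1,0) <- {0, 4, 8, 12, 16}
Distinct abstract states = 3

3


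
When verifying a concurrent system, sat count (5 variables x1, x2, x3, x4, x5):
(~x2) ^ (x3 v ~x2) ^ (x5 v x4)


CNF with 3 clauses over 5 vars (32 assignments).
An assignment satisfies CNF iff every clause has >=1 true literal.
Check each row (bits = x1,x2,x3,x4,x5; clause T/F shown):
  row 0 [00000]: clauses=TTF -> 0
  row 1 [00001]: clauses=TTT -> 1
  row 2 [00010]: clauses=TTT -> 1
  row 3 [00011]: clauses=TTT -> 1
  row 4 [00100]: clauses=TTF -> 0
  row 5 [00101]: clauses=TTT -> 1
  row 6 [00110]: clauses=TTT -> 1
  row 7 [00111]: clauses=TTT -> 1
  row 8 [01000]: clauses=FFF -> 0
  row 9 [01001]: clauses=FFT -> 0
  row 10 [01010]: clauses=FFT -> 0
  row 11 [01011]: clauses=FFT -> 0
  row 12 [01100]: clauses=FTF -> 0
  row 13 [01101]: clauses=FTT -> 0
  row 14 [01110]: clauses=FTT -> 0
  row 15 [01111]: clauses=FTT -> 0
  row 16 [10000]: clauses=TTF -> 0
  row 17 [10001]: clauses=TTT -> 1
  row 18 [10010]: clauses=TTT -> 1
  row 19 [10011]: clauses=TTT -> 1
  row 20 [10100]: clauses=TTF -> 0
  row 21 [10101]: clauses=TTT -> 1
  row 22 [10110]: clauses=TTT -> 1
  row 23 [10111]: clauses=TTT -> 1
  row 24 [11000]: clauses=FFF -> 0
  row 25 [11001]: clauses=FFT -> 0
  row 26 [11010]: clauses=FFT -> 0
  row 27 [11011]: clauses=FFT -> 0
  row 28 [11100]: clauses=FTF -> 0
  row 29 [11101]: clauses=FTT -> 0
  row 30 [11110]: clauses=FTT -> 0
  row 31 [11111]: clauses=FTT -> 0
Full result column, 8 rows per line (x1,x2 fixed per line; x3,x4,x5 runs 000..111 left to right):
  rows 0-7 [x1,x2=00]: 01110111  (ones: 6)
  rows 8-15 [x1,x2=01]: 00000000  (ones: 0)
  rows 16-23 [x1,x2=10]: 01110111  (ones: 6)
  rows 24-31 [x1,x2=11]: 00000000  (ones: 0)
Satisfying assignments = 6+0+6+0 = 12

12


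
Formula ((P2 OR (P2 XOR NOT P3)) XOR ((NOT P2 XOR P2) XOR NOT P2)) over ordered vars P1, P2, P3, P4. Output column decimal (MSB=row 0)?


Formula: ((P2 OR (P2 XOR NOT P3)) XOR ((NOT P2 XOR P2) XOR NOT P2)) over P1, P2, P3, P4 (16 rows)
Evaluate each row (bits = P1,P2,P3,P4, MSB first):
  row 0 [0000]: ((0 OR (0 XOR NOT 0)) XOR ((NOT 0 XOR 0) XOR NOT 0)) -> 1
  row 1 [0001]: ((0 OR (0 XOR NOT 0)) XOR ((NOT 0 XOR 0) XOR NOT 0)) -> 1
  row 2 [0010]: ((0 OR (0 XOR NOT 1)) XOR ((NOT 0 XOR 0) XOR NOT 0)) -> 0
  row 3 [0011]: ((0 OR (0 XOR NOT 1)) XOR ((NOT 0 XOR 0) XOR NOT 0)) -> 0
  row 4 [0100]: ((1 OR (1 XOR NOT 0)) XOR ((NOT 1 XOR 1) XOR NOT 1)) -> 0
  row 5 [0101]: ((1 OR (1 XOR NOT 0)) XOR ((NOT 1 XOR 1) XOR NOT 1)) -> 0
  row 6 [0110]: ((1 OR (1 XOR NOT 1)) XOR ((NOT 1 XOR 1) XOR NOT 1)) -> 0
  row 7 [0111]: ((1 OR (1 XOR NOT 1)) XOR ((NOT 1 XOR 1) XOR NOT 1)) -> 0
  row 8 [1000]: ((0 OR (0 XOR NOT 0)) XOR ((NOT 0 XOR 0) XOR NOT 0)) -> 1
  row 9 [1001]: ((0 OR (0 XOR NOT 0)) XOR ((NOT 0 XOR 0) XOR NOT 0)) -> 1
  row 10 [1010]: ((0 OR (0 XOR NOT 1)) XOR ((NOT 0 XOR 0) XOR NOT 0)) -> 0
  row 11 [1011]: ((0 OR (0 XOR NOT 1)) XOR ((NOT 0 XOR 0) XOR NOT 0)) -> 0
  row 12 [1100]: ((1 OR (1 XOR NOT 0)) XOR ((NOT 1 XOR 1) XOR NOT 1)) -> 0
  row 13 [1101]: ((1 OR (1 XOR NOT 0)) XOR ((NOT 1 XOR 1) XOR NOT 1)) -> 0
  row 14 [1110]: ((1 OR (1 XOR NOT 1)) XOR ((NOT 1 XOR 1) XOR NOT 1)) -> 0
  row 15 [1111]: ((1 OR (1 XOR NOT 1)) XOR ((NOT 1 XOR 1) XOR NOT 1)) -> 0
Full result column, 4 rows per line (P1,P2 fixed per line; P3,P4 runs 00..11 left to right):
  rows 0-3 [P1,P2=00]: 1100  = hex C
  rows 4-7 [P1,P2=01]: 0000  = hex 0
  rows 8-11 [P1,P2=10]: 1100  = hex C
  rows 12-15 [P1,P2=11]: 0000  = hex 0
Output column (row 0 .. row 15) = 1100000011000000
Output column grouped in 4s = 1100 0000 1100 0000 = 0xC0C0
Convert to decimal digit by digit (value = value*16 + digit):
  C -> 12
  12*16 + 0 = 192
  192*16 + 12 (C) = 3084
  3084*16 + 0 = 49344
Decimal = 49344

49344


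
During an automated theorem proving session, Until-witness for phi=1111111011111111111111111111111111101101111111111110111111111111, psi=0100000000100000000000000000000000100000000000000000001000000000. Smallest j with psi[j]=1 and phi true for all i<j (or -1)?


(phi U psi) at 0: need smallest j with psi[j]=1 and phi[i]=1 for all i in [0,j).
Scan from step 0:
  step 0: phi=1, psi=0 -> continue
  step 1: psi=1 and phi held for [0,1) -> witness found
Witness step = 1

1


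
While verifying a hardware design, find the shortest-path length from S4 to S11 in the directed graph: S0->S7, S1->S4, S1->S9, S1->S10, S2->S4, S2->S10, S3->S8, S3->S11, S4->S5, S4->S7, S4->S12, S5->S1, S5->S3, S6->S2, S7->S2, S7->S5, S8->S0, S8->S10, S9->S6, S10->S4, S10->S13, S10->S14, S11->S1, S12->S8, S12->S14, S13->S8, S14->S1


BFS layer-by-layer from S4:
  dist 0: {S4}
  dist 1: {S5, S7, S12}
  dist 2: {S1, S2, S3, S8, S14}
  dist 3: {S0, S9, S10, S11}
  -> S11 reached at distance 3
Shortest path length = 3

3


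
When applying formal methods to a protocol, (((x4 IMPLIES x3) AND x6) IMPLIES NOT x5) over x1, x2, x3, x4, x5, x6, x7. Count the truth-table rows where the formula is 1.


Formula: (((x4 IMPLIES x3) AND x6) IMPLIES NOT x5) over 7 vars (128 rows)
Evaluate each row (x1, x2, x3, x4, x5, x6, x7 as bits, MSB first):
  row 0 [0000000]: (((0 IMPLIES 0) AND 0) IMPLIES NOT 0) -> 1
  row 1 [0000001]: (((0 IMPLIES 0) AND 0) IMPLIES NOT 0) -> 1
  row 2 [0000010]: (((0 IMPLIES 0) AND 1) IMPLIES NOT 0) -> 1
  row 3 [0000011]: (((0 IMPLIES 0) AND 1) IMPLIES NOT 0) -> 1
  row 4 [0000100]: (((0 IMPLIES 0) AND 0) IMPLIES NOT 1) -> 1
  (every remaining row is evaluated the same way; all 128 results are listed next)
Full result column, 8 rows per line (x1,x2,x3,x4 fixed per line; x5,x6,x7 runs 000..111 left to right):
  rows 0-7 [x1,x2,x3,x4=0000]: 11111100  (ones: 6)
  rows 8-15 [x1,x2,x3,x4=0001]: 11111111  (ones: 8)
  rows 16-23 [x1,x2,x3,x4=0010]: 11111100  (ones: 6)
  rows 24-31 [x1,x2,x3,x4=0011]: 11111100  (ones: 6)
  rows 32-39 [x1,x2,x3,x4=0100]: 11111100  (ones: 6)
  rows 40-47 [x1,x2,x3,x4=0101]: 11111111  (ones: 8)
  rows 48-55 [x1,x2,x3,x4=0110]: 11111100  (ones: 6)
  rows 56-63 [x1,x2,x3,x4=0111]: 11111100  (ones: 6)
  rows 64-71 [x1,x2,x3,x4=1000]: 11111100  (ones: 6)
  rows 72-79 [x1,x2,x3,x4=1001]: 11111111  (ones: 8)
  rows 80-87 [x1,x2,x3,x4=1010]: 11111100  (ones: 6)
  rows 88-95 [x1,x2,x3,x4=1011]: 11111100  (ones: 6)
  rows 96-103 [x1,x2,x3,x4=1100]: 11111100  (ones: 6)
  rows 104-111 [x1,x2,x3,x4=1101]: 11111111  (ones: 8)
  rows 112-119 [x1,x2,x3,x4=1110]: 11111100  (ones: 6)
  rows 120-127 [x1,x2,x3,x4=1111]: 11111100  (ones: 6)
Count of 1-rows = 6+8+6+6+6+8+6+6+6+8+6+6+6+8+6+6 = 104

104


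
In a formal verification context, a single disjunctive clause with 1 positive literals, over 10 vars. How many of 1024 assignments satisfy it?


Step 1: Total=2^10=1024
Step 2: Unsat when all 1 false: 2^9=512
Step 3: Sat=1024-512=512

512


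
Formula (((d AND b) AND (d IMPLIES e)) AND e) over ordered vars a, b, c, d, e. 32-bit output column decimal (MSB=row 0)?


Formula: (((d AND b) AND (d IMPLIES e)) AND e) over a, b, c, d, e (32 rows)
Evaluate each row (bits = a,b,c,d,e, MSB first):
  row 0 [00000]: (((0 AND 0) AND (0 IMPLIES 0)) AND 0) -> 0
  row 1 [00001]: (((0 AND 0) AND (0 IMPLIES 1)) AND 1) -> 0
  row 2 [00010]: (((1 AND 0) AND (1 IMPLIES 0)) AND 0) -> 0
  row 3 [00011]: (((1 AND 0) AND (1 IMPLIES 1)) AND 1) -> 0
  row 4 [00100]: (((0 AND 0) AND (0 IMPLIES 0)) AND 0) -> 0
  row 5 [00101]: (((0 AND 0) AND (0 IMPLIES 1)) AND 1) -> 0
  row 6 [00110]: (((1 AND 0) AND (1 IMPLIES 0)) AND 0) -> 0
  row 7 [00111]: (((1 AND 0) AND (1 IMPLIES 1)) AND 1) -> 0
  row 8 [01000]: (((0 AND 1) AND (0 IMPLIES 0)) AND 0) -> 0
  row 9 [01001]: (((0 AND 1) AND (0 IMPLIES 1)) AND 1) -> 0
  row 10 [01010]: (((1 AND 1) AND (1 IMPLIES 0)) AND 0) -> 0
  row 11 [01011]: (((1 AND 1) AND (1 IMPLIES 1)) AND 1) -> 1
  row 12 [01100]: (((0 AND 1) AND (0 IMPLIES 0)) AND 0) -> 0
  row 13 [01101]: (((0 AND 1) AND (0 IMPLIES 1)) AND 1) -> 0
  row 14 [01110]: (((1 AND 1) AND (1 IMPLIES 0)) AND 0) -> 0
  row 15 [01111]: (((1 AND 1) AND (1 IMPLIES 1)) AND 1) -> 1
  row 16 [10000]: (((0 AND 0) AND (0 IMPLIES 0)) AND 0) -> 0
  row 17 [10001]: (((0 AND 0) AND (0 IMPLIES 1)) AND 1) -> 0
  row 18 [10010]: (((1 AND 0) AND (1 IMPLIES 0)) AND 0) -> 0
  row 19 [10011]: (((1 AND 0) AND (1 IMPLIES 1)) AND 1) -> 0
  row 20 [10100]: (((0 AND 0) AND (0 IMPLIES 0)) AND 0) -> 0
  row 21 [10101]: (((0 AND 0) AND (0 IMPLIES 1)) AND 1) -> 0
  row 22 [10110]: (((1 AND 0) AND (1 IMPLIES 0)) AND 0) -> 0
  row 23 [10111]: (((1 AND 0) AND (1 IMPLIES 1)) AND 1) -> 0
  row 24 [11000]: (((0 AND 1) AND (0 IMPLIES 0)) AND 0) -> 0
  row 25 [11001]: (((0 AND 1) AND (0 IMPLIES 1)) AND 1) -> 0
  row 26 [11010]: (((1 AND 1) AND (1 IMPLIES 0)) AND 0) -> 0
  row 27 [11011]: (((1 AND 1) AND (1 IMPLIES 1)) AND 1) -> 1
  row 28 [11100]: (((0 AND 1) AND (0 IMPLIES 0)) AND 0) -> 0
  row 29 [11101]: (((0 AND 1) AND (0 IMPLIES 1)) AND 1) -> 0
  row 30 [11110]: (((1 AND 1) AND (1 IMPLIES 0)) AND 0) -> 0
  row 31 [11111]: (((1 AND 1) AND (1 IMPLIES 1)) AND 1) -> 1
Full result column, 4 rows per line (a,b,c fixed per line; d,e runs 00..11 left to right):
  rows 0-3 [a,b,c=000]: 0000  = hex 0
  rows 4-7 [a,b,c=001]: 0000  = hex 0
  rows 8-11 [a,b,c=010]: 0001  = hex 1
  rows 12-15 [a,b,c=011]: 0001  = hex 1
  rows 16-19 [a,b,c=100]: 0000  = hex 0
  rows 20-23 [a,b,c=101]: 0000  = hex 0
  rows 24-27 [a,b,c=110]: 0001  = hex 1
  rows 28-31 [a,b,c=111]: 0001  = hex 1
Output column (row 0 .. row 31) = 00000000000100010000000000010001
Output column grouped in 4s = 0000 0000 0001 0001 0000 0000 0001 0001 = 0x00110011
Convert to decimal digit by digit (value = value*16 + digit):
  0 -> 0
  0*16 + 0 = 0
  0*16 + 1 = 1
  1*16 + 1 = 17
  17*16 + 0 = 272
  272*16 + 0 = 4352
  4352*16 + 1 = 69633
  69633*16 + 1 = 1114129
Decimal = 1114129

1114129


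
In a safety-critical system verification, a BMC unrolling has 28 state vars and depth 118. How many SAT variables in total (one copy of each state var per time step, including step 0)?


BMC unrolls to depth k, creating one copy of each state var for steps 0..k.
Step count = 118 + 1 = 119 (steps 0 through 118)
Vars per step = 28
Total = 28 * 119 = 3332

3332


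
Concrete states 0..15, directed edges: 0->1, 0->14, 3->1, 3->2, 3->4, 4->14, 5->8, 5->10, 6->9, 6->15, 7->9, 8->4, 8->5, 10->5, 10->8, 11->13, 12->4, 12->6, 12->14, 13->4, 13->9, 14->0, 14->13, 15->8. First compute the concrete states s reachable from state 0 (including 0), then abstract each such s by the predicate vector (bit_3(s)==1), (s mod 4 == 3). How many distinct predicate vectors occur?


BFS from 0:
Concrete reachable: {0, 1, 4, 9, 13, 14}
Abstract via predicates (bit_3(s)==1), (s mod 4 == 3):
  (0,0) <- {0, 1, 4}
  (1,0) <- {9, 13, 14}
Distinct abstract states = 2

2


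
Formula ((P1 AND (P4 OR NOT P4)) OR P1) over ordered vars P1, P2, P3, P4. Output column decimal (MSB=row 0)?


Formula: ((P1 AND (P4 OR NOT P4)) OR P1) over P1, P2, P3, P4 (16 rows)
Evaluate each row (bits = P1,P2,P3,P4, MSB first):
  row 0 [0000]: ((0 AND (0 OR NOT 0)) OR 0) -> 0
  row 1 [0001]: ((0 AND (1 OR NOT 1)) OR 0) -> 0
  row 2 [0010]: ((0 AND (0 OR NOT 0)) OR 0) -> 0
  row 3 [0011]: ((0 AND (1 OR NOT 1)) OR 0) -> 0
  row 4 [0100]: ((0 AND (0 OR NOT 0)) OR 0) -> 0
  row 5 [0101]: ((0 AND (1 OR NOT 1)) OR 0) -> 0
  row 6 [0110]: ((0 AND (0 OR NOT 0)) OR 0) -> 0
  row 7 [0111]: ((0 AND (1 OR NOT 1)) OR 0) -> 0
  row 8 [1000]: ((1 AND (0 OR NOT 0)) OR 1) -> 1
  row 9 [1001]: ((1 AND (1 OR NOT 1)) OR 1) -> 1
  row 10 [1010]: ((1 AND (0 OR NOT 0)) OR 1) -> 1
  row 11 [1011]: ((1 AND (1 OR NOT 1)) OR 1) -> 1
  row 12 [1100]: ((1 AND (0 OR NOT 0)) OR 1) -> 1
  row 13 [1101]: ((1 AND (1 OR NOT 1)) OR 1) -> 1
  row 14 [1110]: ((1 AND (0 OR NOT 0)) OR 1) -> 1
  row 15 [1111]: ((1 AND (1 OR NOT 1)) OR 1) -> 1
Full result column, 4 rows per line (P1,P2 fixed per line; P3,P4 runs 00..11 left to right):
  rows 0-3 [P1,P2=00]: 0000  = hex 0
  rows 4-7 [P1,P2=01]: 0000  = hex 0
  rows 8-11 [P1,P2=10]: 1111  = hex F
  rows 12-15 [P1,P2=11]: 1111  = hex F
Output column (row 0 .. row 15) = 0000000011111111
Output column grouped in 4s = 0000 0000 1111 1111 = 0x00FF
Convert to decimal digit by digit (value = value*16 + digit):
  0 -> 0
  0*16 + 0 = 0
  0*16 + 15 (F) = 15
  15*16 + 15 (F) = 255
Decimal = 255

255


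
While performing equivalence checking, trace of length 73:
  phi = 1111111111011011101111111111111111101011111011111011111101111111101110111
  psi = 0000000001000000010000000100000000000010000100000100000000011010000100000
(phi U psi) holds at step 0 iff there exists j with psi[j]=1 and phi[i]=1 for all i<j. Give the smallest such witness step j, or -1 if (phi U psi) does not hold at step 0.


(phi U psi) at 0: need smallest j with psi[j]=1 and phi[i]=1 for all i in [0,j).
Scan from step 0:
  step 0: phi=1, psi=0 -> continue
  step 1: phi=1, psi=0 -> continue
  step 2: phi=1, psi=0 -> continue
  step 3: phi=1, psi=0 -> continue
  step 9: psi=1 and phi held for [0,9) -> witness found
Witness step = 9

9


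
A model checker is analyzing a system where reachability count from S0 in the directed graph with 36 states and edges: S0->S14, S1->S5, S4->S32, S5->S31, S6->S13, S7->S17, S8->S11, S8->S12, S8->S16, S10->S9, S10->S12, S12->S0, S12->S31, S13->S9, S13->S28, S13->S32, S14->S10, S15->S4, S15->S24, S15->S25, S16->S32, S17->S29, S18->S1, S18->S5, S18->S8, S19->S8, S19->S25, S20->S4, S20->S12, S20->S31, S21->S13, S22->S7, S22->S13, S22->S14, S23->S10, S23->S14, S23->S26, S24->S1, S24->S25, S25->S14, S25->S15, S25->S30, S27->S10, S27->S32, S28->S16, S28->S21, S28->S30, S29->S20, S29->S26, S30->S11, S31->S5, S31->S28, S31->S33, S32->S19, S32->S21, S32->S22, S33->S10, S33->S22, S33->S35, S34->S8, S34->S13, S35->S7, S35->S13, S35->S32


BFS from S0:
  layer 0: {S0}
  layer 1: {S14}
  layer 2: {S10}
  layer 3: {S9, S12}
  layer 4: {S31}
  layer 5: {S5, S28, S33}
  layer 6: {S16, S21, S22, S30, S35}
  layer 7: {S7, S11, S13, S32}
  layer 8: {S17, S19}
  layer 9: {S8, S25, S29}
  layer 10: {S15, S20, S26}
  layer 11: {S4, S24}
  layer 12: {S1}
Reachable set: {S0, S1, S4, S5, S7, S8, S9, S10, S11, S12, S13, S14, S15, S16, S17, S19, S20, S21, S22, S24, S25, S26, S28, S29, S30, S31, S32, S33, S35}
Count = 29

29


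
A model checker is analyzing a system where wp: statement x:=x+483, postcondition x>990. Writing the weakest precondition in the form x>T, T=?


Formula: wp(x:=E, P) = P[E/x] (substitute E for x in postcondition)
Step 1: Postcondition: x>990
Step 2: Substitute x+483 for x: x+483>990
Step 3: Solve for x: x > 990-483 = 507

507


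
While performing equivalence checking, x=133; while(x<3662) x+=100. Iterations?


Step 1: x goes from 133 toward 3662 by 100; the body runs while x<3662, so iterations = ceil((bound-start)/step)
Step 2: Distance=3529
Step 3: ceil(3529/100)=36

36


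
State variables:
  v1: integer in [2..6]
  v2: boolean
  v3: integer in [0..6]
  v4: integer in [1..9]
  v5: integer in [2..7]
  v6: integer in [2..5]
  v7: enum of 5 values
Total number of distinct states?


State space = product of domain sizes of all variables.
Domain sizes:
  v1 (integer in [2..6]): 5
  v2 (boolean): 2
  v3 (integer in [0..6]): 7
  v4 (integer in [1..9]): 9
  v5 (integer in [2..7]): 6
  v6 (integer in [2..5]): 4
  v7 (enum of 5 values): 5
Product = 5 * 2 * 7 * 9 * 6 * 4 * 5 = 75600

75600


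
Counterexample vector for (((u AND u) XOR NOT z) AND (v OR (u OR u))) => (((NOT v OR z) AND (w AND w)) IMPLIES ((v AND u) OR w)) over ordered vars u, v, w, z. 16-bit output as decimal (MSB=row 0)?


F1 = (((u AND u) XOR NOT z) AND (v OR (u OR u)))
F2 = (((NOT v OR z) AND (w AND w)) IMPLIES ((v AND u) OR w))
Counterexample to F1=>F2 is where F1=1 and F2=0.
Evaluate each row (bits = u,v,w,z, MSB first):
  row 0 [0000]: F1=0 F2=1 -> F1&~F2 -> 0
  row 1 [0001]: F1=0 F2=1 -> F1&~F2 -> 0
  row 2 [0010]: F1=0 F2=1 -> F1&~F2 -> 0
  row 3 [0011]: F1=0 F2=1 -> F1&~F2 -> 0
  row 4 [0100]: F1=1 F2=1 -> F1&~F2 -> 0
  row 5 [0101]: F1=0 F2=1 -> F1&~F2 -> 0
  row 6 [0110]: F1=1 F2=1 -> F1&~F2 -> 0
  row 7 [0111]: F1=0 F2=1 -> F1&~F2 -> 0
  row 8 [1000]: F1=0 F2=1 -> F1&~F2 -> 0
  row 9 [1001]: F1=1 F2=1 -> F1&~F2 -> 0
  row 10 [1010]: F1=0 F2=1 -> F1&~F2 -> 0
  row 11 [1011]: F1=1 F2=1 -> F1&~F2 -> 0
  row 12 [1100]: F1=0 F2=1 -> F1&~F2 -> 0
  row 13 [1101]: F1=1 F2=1 -> F1&~F2 -> 0
  row 14 [1110]: F1=0 F2=1 -> F1&~F2 -> 0
  row 15 [1111]: F1=1 F2=1 -> F1&~F2 -> 0
Full result column, 4 rows per line (u,v fixed per line; w,z runs 00..11 left to right):
  rows 0-3 [u,v=00]: 0000  = hex 0
  rows 4-7 [u,v=01]: 0000  = hex 0
  rows 8-11 [u,v=10]: 0000  = hex 0
  rows 12-15 [u,v=11]: 0000  = hex 0
Counterexample vector (row 0 .. row 15) = 0000000000000000
Output column grouped in 4s = 0000 0000 0000 0000 = 0x0000
Convert to decimal digit by digit (value = value*16 + digit):
  0 -> 0
  0*16 + 0 = 0
  0*16 + 0 = 0
  0*16 + 0 = 0
Decimal = 0

0


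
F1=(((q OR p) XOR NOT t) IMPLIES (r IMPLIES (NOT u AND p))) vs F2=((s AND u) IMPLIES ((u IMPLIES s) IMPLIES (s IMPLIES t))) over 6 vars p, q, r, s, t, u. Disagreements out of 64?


F1 = (((q OR p) XOR NOT t) IMPLIES (r IMPLIES (NOT u AND p)))
F2 = ((s AND u) IMPLIES ((u IMPLIES s) IMPLIES (s IMPLIES t)))
Evaluate both on each of 64 rows (bits = p,q,r,s,t,u):
  row 0 [000000]: F1=1 F2=1 -> 0
  row 1 [000001]: F1=1 F2=1 -> 0
  row 2 [000010]: F1=1 F2=1 -> 0
  row 3 [000011]: F1=1 F2=1 -> 0
  row 4 [000100]: F1=1 F2=1 -> 0
  (every remaining row is evaluated the same way; all 64 results are listed next)
Full result column, 8 rows per line (p,q,r fixed per line; s,t,u runs 000..111 left to right):
  rows 0-7 [p,q,r=000]: 00000100  (ones: 1)
  rows 8-15 [p,q,r=001]: 11001000  (ones: 3)
  rows 16-23 [p,q,r=010]: 00000100  (ones: 1)
  rows 24-31 [p,q,r=011]: 00110111  (ones: 5)
  rows 32-39 [p,q,r=100]: 00000100  (ones: 1)
  rows 40-47 [p,q,r=101]: 00010101  (ones: 3)
  rows 48-55 [p,q,r=110]: 00000100  (ones: 1)
  rows 56-63 [p,q,r=111]: 00010101  (ones: 3)
Disagreements = 1+3+1+5+1+3+1+3 = 18

18


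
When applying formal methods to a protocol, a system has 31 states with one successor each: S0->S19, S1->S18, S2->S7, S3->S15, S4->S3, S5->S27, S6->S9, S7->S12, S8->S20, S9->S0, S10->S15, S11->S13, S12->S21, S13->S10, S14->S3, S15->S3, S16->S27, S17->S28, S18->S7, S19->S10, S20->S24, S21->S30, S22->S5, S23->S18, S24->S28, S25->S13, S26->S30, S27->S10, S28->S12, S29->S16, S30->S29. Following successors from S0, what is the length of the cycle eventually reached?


Trace from S0 until a state repeats:
  S0 -> S19 -> S10 -> S15 -> S3 -> S15
S15 first seen at step 3, revisited at step 5.
Cycle length = 5 - 3 = 2

2


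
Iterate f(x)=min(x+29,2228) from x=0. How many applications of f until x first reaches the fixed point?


Step 1: x=0, cap=2228, increment=29
Step 2: x grows by 29 each step until capped at 2228; fixed point is x=2228
Step 3: iterations = ceil(2228/29) = 77

77
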